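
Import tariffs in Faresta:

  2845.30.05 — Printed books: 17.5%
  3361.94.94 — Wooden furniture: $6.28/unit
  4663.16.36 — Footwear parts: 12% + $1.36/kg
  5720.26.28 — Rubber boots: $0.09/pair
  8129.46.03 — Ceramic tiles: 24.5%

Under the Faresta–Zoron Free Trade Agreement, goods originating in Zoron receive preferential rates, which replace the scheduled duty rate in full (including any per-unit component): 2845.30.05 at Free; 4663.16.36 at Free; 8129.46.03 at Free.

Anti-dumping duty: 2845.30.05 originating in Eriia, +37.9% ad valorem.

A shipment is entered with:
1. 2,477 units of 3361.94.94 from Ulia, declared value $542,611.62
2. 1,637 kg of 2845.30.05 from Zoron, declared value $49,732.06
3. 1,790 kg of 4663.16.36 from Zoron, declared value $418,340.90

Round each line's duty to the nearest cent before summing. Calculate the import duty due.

Line 1 (3361.94.94, Ulia, 2,477 units, $542,611.62):
Base rate for 3361.94.94 is $6.28/unit.
Duty = 2,477 × $6.28 = $15,555.56.
Line 2 (2845.30.05, Zoron, 1,637 kg, $49,732.06):
Base rate for 2845.30.05 is 17.5%.
Origin Zoron qualifies under the Faresta–Zoron agreement and 2845.30.05 is covered: preferential rate Free applies instead.
The additional-duty order on 2845.30.05 targets Eriia, not Zoron; it does not apply.
Duty = $49,732.06 × 0% = $0.00.
Line 3 (4663.16.36, Zoron, 1,790 kg, $418,340.90):
Base rate for 4663.16.36 is 12% + $1.36/kg.
Origin Zoron qualifies under the Faresta–Zoron agreement and 4663.16.36 is covered: preferential rate Free applies instead.
Duty = $418,340.90 × 0% = $0.00.
Total = $15,555.56 + $0.00 + $0.00 = $15,555.56.

$15,555.56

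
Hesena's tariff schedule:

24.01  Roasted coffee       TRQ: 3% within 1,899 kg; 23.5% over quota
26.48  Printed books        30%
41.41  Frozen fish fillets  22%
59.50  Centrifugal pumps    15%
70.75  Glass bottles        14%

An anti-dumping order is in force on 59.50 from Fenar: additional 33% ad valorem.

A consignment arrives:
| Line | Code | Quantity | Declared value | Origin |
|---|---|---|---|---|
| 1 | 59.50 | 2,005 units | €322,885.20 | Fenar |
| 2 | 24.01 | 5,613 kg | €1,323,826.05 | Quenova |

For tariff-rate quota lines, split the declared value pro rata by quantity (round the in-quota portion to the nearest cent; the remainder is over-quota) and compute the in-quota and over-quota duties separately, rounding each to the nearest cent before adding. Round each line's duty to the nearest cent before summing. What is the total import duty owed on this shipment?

Line 1 (59.50, Fenar, 2,005 units, €322,885.20):
Base rate for 59.50 is 15%.
Additional duty on 59.50 from Fenar: +33%. Applied ad valorem rate: 15% + 33% = 48%.
Duty = €322,885.20 × 48% = €154,984.90.
Line 2 (24.01, Quenova, 5,613 kg, €1,323,826.05):
Code 24.01 is under a tariff-rate quota (threshold 1,899 kg). In-quota: 1,899 kg at 3%; over-quota: 3,714 kg at 23.5%.
Pro-rata value split: in-quota = €1,323,826.05 × 1,899/5,613 = €447,879.15; over-quota = €1,323,826.05 − €447,879.15 = €875,946.90.
In-quota duty = €447,879.15 × 3% = €13,436.37. Over-quota duty = €875,946.90 × 23.5% = €205,847.52.
Line duty = €13,436.37 + €205,847.52 = €219,283.89.
Total = €154,984.90 + €219,283.89 = €374,268.79.

€374,268.79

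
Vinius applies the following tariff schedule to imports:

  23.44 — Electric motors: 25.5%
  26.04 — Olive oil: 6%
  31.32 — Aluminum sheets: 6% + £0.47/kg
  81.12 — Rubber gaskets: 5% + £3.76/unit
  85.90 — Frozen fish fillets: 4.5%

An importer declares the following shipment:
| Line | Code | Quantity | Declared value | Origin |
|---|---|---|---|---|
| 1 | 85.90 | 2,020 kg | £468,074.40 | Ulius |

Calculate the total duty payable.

£21,063.35

Line 1 (85.90, Ulius, 2,020 kg, £468,074.40):
Base rate for 85.90 is 4.5%.
Duty = £468,074.40 × 4.5% = £21,063.35.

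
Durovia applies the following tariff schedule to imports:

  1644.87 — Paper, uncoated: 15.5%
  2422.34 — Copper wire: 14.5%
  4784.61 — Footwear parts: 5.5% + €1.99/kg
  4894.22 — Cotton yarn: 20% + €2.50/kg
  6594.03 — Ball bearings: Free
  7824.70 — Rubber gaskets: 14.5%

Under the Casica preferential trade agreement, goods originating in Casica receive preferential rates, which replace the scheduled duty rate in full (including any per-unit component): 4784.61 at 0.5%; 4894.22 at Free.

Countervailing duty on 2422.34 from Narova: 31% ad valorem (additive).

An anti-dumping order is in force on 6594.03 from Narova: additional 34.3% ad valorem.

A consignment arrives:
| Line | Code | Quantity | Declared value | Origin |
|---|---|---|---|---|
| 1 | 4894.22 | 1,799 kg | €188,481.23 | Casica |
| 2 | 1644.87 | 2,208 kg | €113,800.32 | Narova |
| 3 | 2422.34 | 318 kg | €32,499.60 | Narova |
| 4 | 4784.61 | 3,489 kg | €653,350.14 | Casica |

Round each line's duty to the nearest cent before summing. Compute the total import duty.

€35,693.12

Line 1 (4894.22, Casica, 1,799 kg, €188,481.23):
Base rate for 4894.22 is 20% + €2.50/kg.
Origin Casica qualifies under the Durovia–Casica agreement and 4894.22 is covered: preferential rate Free applies instead.
Duty = €188,481.23 × 0% = €0.00.
Line 2 (1644.87, Narova, 2,208 kg, €113,800.32):
Base rate for 1644.87 is 15.5%.
Duty = €113,800.32 × 15.5% = €17,639.05.
Line 3 (2422.34, Narova, 318 kg, €32,499.60):
Base rate for 2422.34 is 14.5%.
Additional duty on 2422.34 from Narova: +31%. Applied ad valorem rate: 14.5% + 31% = 45.5%.
Duty = €32,499.60 × 45.5% = €14,787.32.
Line 4 (4784.61, Casica, 3,489 kg, €653,350.14):
Base rate for 4784.61 is 5.5% + €1.99/kg.
Origin Casica qualifies under the Durovia–Casica agreement and 4784.61 is covered: preferential rate 0.5% applies instead.
Duty = €653,350.14 × 0.5% = €3,266.75.
Total = €0.00 + €17,639.05 + €14,787.32 + €3,266.75 = €35,693.12.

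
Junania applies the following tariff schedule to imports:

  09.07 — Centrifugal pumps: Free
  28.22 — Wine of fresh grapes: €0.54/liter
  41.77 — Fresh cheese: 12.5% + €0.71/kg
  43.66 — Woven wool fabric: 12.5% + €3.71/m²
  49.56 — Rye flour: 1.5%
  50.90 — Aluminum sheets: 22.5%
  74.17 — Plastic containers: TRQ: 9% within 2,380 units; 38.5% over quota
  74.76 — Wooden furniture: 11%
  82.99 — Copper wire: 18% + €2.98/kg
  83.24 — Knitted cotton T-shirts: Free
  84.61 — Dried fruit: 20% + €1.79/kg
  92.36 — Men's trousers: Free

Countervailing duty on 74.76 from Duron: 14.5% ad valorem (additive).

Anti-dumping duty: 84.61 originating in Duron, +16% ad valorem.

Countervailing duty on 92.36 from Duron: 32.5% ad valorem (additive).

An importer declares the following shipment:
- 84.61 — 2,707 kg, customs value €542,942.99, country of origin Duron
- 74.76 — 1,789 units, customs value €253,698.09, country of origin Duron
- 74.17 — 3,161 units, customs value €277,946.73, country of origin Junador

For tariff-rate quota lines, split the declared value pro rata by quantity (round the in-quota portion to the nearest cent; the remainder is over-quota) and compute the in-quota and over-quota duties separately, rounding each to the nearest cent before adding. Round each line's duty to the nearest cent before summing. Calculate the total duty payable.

€310,271.86

Line 1 (84.61, Duron, 2,707 kg, €542,942.99):
Base rate for 84.61 is 20% + €1.79/kg.
Additional duty on 84.61 from Duron: +16%. Applied ad valorem rate: 20% + 16% = 36%.
Duty = €542,942.99 × 36% + 2,707 × €1.79 = €200,305.01.
Line 2 (74.76, Duron, 1,789 units, €253,698.09):
Base rate for 74.76 is 11%.
Additional duty on 74.76 from Duron: +14.5%. Applied ad valorem rate: 11% + 14.5% = 25.5%.
Duty = €253,698.09 × 25.5% = €64,693.01.
Line 3 (74.17, Junador, 3,161 units, €277,946.73):
Code 74.17 is under a tariff-rate quota (threshold 2,380 units). In-quota: 2,380 units at 9%; over-quota: 781 units at 38.5%.
Pro-rata value split: in-quota = €277,946.73 × 2,380/3,161 = €209,273.40; over-quota = €277,946.73 − €209,273.40 = €68,673.33.
In-quota duty = €209,273.40 × 9% = €18,834.61. Over-quota duty = €68,673.33 × 38.5% = €26,439.23.
Line duty = €18,834.61 + €26,439.23 = €45,273.84.
Total = €200,305.01 + €64,693.01 + €45,273.84 = €310,271.86.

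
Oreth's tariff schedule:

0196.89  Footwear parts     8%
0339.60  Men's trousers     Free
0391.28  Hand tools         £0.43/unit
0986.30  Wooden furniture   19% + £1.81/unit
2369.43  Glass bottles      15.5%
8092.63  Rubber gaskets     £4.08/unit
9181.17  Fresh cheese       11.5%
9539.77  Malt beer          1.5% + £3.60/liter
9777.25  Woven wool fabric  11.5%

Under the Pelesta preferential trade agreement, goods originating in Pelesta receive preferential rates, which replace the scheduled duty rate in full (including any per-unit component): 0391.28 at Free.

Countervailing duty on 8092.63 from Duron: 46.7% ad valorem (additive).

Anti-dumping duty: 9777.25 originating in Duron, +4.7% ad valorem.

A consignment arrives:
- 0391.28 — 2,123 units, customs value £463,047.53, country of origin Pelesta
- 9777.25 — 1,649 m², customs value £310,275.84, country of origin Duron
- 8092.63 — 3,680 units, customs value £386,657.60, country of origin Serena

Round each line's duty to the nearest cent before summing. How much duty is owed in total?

Line 1 (0391.28, Pelesta, 2,123 units, £463,047.53):
Base rate for 0391.28 is £0.43/unit.
Origin Pelesta qualifies under the Oreth–Pelesta agreement and 0391.28 is covered: preferential rate Free applies instead.
Duty = £463,047.53 × 0% = £0.00.
Line 2 (9777.25, Duron, 1,649 m², £310,275.84):
Base rate for 9777.25 is 11.5%.
Additional duty on 9777.25 from Duron: +4.7%. Applied ad valorem rate: 11.5% + 4.7% = 16.2%.
Duty = £310,275.84 × 16.2% = £50,264.69.
Line 3 (8092.63, Serena, 3,680 units, £386,657.60):
Base rate for 8092.63 is £4.08/unit.
The additional-duty order on 8092.63 targets Duron, not Serena; it does not apply.
Duty = 3,680 × £4.08 = £15,014.40.
Total = £0.00 + £50,264.69 + £15,014.40 = £65,279.09.

£65,279.09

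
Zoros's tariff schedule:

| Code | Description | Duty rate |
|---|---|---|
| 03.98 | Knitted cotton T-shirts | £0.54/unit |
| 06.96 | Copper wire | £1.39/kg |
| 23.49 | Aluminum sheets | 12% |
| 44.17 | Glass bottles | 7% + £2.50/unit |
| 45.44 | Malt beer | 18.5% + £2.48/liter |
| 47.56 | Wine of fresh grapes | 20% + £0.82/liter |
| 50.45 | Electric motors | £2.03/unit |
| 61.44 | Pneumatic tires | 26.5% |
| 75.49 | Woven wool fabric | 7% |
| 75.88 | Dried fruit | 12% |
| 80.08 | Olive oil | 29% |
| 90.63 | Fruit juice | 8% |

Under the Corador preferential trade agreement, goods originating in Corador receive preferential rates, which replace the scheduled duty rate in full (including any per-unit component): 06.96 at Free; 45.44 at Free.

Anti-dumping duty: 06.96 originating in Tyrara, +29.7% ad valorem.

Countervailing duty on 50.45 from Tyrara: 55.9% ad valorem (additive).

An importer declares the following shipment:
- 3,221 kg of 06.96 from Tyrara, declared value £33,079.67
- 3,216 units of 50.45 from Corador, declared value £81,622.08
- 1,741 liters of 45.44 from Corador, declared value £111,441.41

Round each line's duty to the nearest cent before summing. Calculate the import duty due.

Line 1 (06.96, Tyrara, 3,221 kg, £33,079.67):
Base rate for 06.96 is £1.39/kg.
06.96 has an FTA preferential rate, but origin Tyrara is not Corador; base rate stands.
Additional duty on 06.96 from Tyrara: +29.7% ad valorem. Applied ad valorem rate = 29.7%.
Duty = £33,079.67 × 29.7% + 3,221 × £1.39 = £14,301.85.
Line 2 (50.45, Corador, 3,216 units, £81,622.08):
Base rate for 50.45 is £2.03/unit.
Origin Corador is the FTA partner but 50.45 is not on the preference list; base rate stands.
The additional-duty order on 50.45 targets Tyrara, not Corador; it does not apply.
Duty = 3,216 × £2.03 = £6,528.48.
Line 3 (45.44, Corador, 1,741 liters, £111,441.41):
Base rate for 45.44 is 18.5% + £2.48/liter.
Origin Corador qualifies under the Zoros–Corador agreement and 45.44 is covered: preferential rate Free applies instead.
Duty = £111,441.41 × 0% = £0.00.
Total = £14,301.85 + £6,528.48 + £0.00 = £20,830.33.

£20,830.33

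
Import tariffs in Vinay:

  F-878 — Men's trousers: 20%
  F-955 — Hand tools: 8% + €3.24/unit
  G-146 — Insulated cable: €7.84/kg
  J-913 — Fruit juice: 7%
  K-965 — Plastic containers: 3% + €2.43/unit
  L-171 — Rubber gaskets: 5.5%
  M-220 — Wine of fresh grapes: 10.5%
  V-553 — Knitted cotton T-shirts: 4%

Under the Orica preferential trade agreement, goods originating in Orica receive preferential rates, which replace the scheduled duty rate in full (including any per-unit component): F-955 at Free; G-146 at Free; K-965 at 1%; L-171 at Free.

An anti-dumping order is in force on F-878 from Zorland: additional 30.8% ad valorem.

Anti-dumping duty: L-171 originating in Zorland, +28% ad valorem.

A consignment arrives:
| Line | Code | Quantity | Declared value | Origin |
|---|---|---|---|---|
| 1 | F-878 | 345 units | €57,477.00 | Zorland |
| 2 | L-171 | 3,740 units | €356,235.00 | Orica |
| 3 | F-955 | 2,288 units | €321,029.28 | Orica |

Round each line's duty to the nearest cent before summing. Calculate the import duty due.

Line 1 (F-878, Zorland, 345 units, €57,477.00):
Base rate for F-878 is 20%.
Additional duty on F-878 from Zorland: +30.8%. Applied ad valorem rate: 20% + 30.8% = 50.8%.
Duty = €57,477.00 × 50.8% = €29,198.32.
Line 2 (L-171, Orica, 3,740 units, €356,235.00):
Base rate for L-171 is 5.5%.
Origin Orica qualifies under the Vinay–Orica agreement and L-171 is covered: preferential rate Free applies instead.
The additional-duty order on L-171 targets Zorland, not Orica; it does not apply.
Duty = €356,235.00 × 0% = €0.00.
Line 3 (F-955, Orica, 2,288 units, €321,029.28):
Base rate for F-955 is 8% + €3.24/unit.
Origin Orica qualifies under the Vinay–Orica agreement and F-955 is covered: preferential rate Free applies instead.
Duty = €321,029.28 × 0% = €0.00.
Total = €29,198.32 + €0.00 + €0.00 = €29,198.32.

€29,198.32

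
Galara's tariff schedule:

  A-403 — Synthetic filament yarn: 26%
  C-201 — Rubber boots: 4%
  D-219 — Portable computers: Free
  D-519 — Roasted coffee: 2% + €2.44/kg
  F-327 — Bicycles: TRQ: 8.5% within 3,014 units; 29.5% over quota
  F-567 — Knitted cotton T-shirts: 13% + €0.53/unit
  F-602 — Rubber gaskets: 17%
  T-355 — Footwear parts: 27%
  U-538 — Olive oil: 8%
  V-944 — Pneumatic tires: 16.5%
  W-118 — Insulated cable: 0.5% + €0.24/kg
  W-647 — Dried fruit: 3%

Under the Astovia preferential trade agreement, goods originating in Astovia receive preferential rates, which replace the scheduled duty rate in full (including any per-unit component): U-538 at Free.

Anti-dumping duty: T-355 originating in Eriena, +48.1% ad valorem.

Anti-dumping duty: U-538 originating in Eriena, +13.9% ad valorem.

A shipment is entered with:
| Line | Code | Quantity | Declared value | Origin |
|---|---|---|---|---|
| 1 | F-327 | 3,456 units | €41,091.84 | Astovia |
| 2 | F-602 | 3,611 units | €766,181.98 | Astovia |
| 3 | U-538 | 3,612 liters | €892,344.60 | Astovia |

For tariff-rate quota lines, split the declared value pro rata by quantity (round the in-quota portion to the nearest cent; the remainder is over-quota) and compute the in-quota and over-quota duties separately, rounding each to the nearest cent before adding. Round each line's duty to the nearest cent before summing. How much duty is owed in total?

€134,847.38

Line 1 (F-327, Astovia, 3,456 units, €41,091.84):
Code F-327 is under a tariff-rate quota (threshold 3,014 units). In-quota: 3,014 units at 8.5%; over-quota: 442 units at 29.5%.
Pro-rata value split: in-quota = €41,091.84 × 3,014/3,456 = €35,836.46; over-quota = €41,091.84 − €35,836.46 = €5,255.38.
In-quota duty = €35,836.46 × 8.5% = €3,046.10. Over-quota duty = €5,255.38 × 29.5% = €1,550.34.
Line duty = €3,046.10 + €1,550.34 = €4,596.44.
Line 2 (F-602, Astovia, 3,611 units, €766,181.98):
Base rate for F-602 is 17%.
Origin Astovia is the FTA partner but F-602 is not on the preference list; base rate stands.
Duty = €766,181.98 × 17% = €130,250.94.
Line 3 (U-538, Astovia, 3,612 liters, €892,344.60):
Base rate for U-538 is 8%.
Origin Astovia qualifies under the Galara–Astovia agreement and U-538 is covered: preferential rate Free applies instead.
The additional-duty order on U-538 targets Eriena, not Astovia; it does not apply.
Duty = €892,344.60 × 0% = €0.00.
Total = €4,596.44 + €130,250.94 + €0.00 = €134,847.38.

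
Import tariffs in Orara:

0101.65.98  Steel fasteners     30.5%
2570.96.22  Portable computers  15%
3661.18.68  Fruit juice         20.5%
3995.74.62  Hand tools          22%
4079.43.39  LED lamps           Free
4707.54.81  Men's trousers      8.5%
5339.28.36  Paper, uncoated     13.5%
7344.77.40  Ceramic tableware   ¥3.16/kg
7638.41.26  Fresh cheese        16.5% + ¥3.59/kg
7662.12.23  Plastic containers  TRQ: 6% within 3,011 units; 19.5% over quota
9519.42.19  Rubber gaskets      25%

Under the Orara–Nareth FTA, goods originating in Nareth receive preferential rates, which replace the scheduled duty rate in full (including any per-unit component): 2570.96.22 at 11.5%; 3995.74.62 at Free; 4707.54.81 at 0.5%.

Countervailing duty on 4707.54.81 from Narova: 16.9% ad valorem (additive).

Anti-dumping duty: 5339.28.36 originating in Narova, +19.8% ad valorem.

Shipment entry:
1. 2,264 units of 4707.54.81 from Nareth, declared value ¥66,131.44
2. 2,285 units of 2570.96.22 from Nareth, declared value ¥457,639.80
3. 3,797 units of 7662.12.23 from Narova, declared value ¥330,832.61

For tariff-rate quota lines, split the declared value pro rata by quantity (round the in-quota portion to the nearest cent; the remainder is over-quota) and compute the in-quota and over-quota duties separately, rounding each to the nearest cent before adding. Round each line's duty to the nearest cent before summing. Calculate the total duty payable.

Line 1 (4707.54.81, Nareth, 2,264 units, ¥66,131.44):
Base rate for 4707.54.81 is 8.5%.
Origin Nareth qualifies under the Orara–Nareth agreement and 4707.54.81 is covered: preferential rate 0.5% applies instead.
The additional-duty order on 4707.54.81 targets Narova, not Nareth; it does not apply.
Duty = ¥66,131.44 × 0.5% = ¥330.66.
Line 2 (2570.96.22, Nareth, 2,285 units, ¥457,639.80):
Base rate for 2570.96.22 is 15%.
Origin Nareth qualifies under the Orara–Nareth agreement and 2570.96.22 is covered: preferential rate 11.5% applies instead.
Duty = ¥457,639.80 × 11.5% = ¥52,628.58.
Line 3 (7662.12.23, Narova, 3,797 units, ¥330,832.61):
Code 7662.12.23 is under a tariff-rate quota (threshold 3,011 units). In-quota: 3,011 units at 6%; over-quota: 786 units at 19.5%.
Pro-rata value split: in-quota = ¥330,832.61 × 3,011/3,797 = ¥262,348.43; over-quota = ¥330,832.61 − ¥262,348.43 = ¥68,484.18.
In-quota duty = ¥262,348.43 × 6% = ¥15,740.91. Over-quota duty = ¥68,484.18 × 19.5% = ¥13,354.42.
Line duty = ¥15,740.91 + ¥13,354.42 = ¥29,095.33.
Total = ¥330.66 + ¥52,628.58 + ¥29,095.33 = ¥82,054.57.

¥82,054.57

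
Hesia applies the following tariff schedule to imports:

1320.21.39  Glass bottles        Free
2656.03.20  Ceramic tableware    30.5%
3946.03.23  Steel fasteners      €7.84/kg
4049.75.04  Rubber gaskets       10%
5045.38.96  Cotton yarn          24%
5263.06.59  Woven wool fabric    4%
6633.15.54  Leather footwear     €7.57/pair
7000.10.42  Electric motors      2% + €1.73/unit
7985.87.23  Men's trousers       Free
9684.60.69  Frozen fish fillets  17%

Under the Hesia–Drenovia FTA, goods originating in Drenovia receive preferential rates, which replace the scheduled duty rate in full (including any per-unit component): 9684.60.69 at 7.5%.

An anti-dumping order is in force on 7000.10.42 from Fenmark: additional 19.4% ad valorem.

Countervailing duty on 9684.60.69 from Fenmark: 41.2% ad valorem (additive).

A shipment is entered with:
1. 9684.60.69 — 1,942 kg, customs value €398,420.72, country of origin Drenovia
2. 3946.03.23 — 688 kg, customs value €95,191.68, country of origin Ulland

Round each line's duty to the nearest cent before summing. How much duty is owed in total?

Line 1 (9684.60.69, Drenovia, 1,942 kg, €398,420.72):
Base rate for 9684.60.69 is 17%.
Origin Drenovia qualifies under the Hesia–Drenovia agreement and 9684.60.69 is covered: preferential rate 7.5% applies instead.
The additional-duty order on 9684.60.69 targets Fenmark, not Drenovia; it does not apply.
Duty = €398,420.72 × 7.5% = €29,881.55.
Line 2 (3946.03.23, Ulland, 688 kg, €95,191.68):
Base rate for 3946.03.23 is €7.84/kg.
Duty = 688 × €7.84 = €5,393.92.
Total = €29,881.55 + €5,393.92 = €35,275.47.

€35,275.47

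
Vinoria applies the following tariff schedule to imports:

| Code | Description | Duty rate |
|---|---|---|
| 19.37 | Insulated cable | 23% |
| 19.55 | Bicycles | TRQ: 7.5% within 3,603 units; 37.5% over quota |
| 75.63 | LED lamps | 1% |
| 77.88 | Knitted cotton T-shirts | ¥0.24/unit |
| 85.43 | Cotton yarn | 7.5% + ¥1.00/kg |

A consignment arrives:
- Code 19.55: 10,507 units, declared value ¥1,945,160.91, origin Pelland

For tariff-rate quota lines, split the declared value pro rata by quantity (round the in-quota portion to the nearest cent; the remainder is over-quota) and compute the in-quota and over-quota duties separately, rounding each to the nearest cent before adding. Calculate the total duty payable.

Line 1 (19.55, Pelland, 10,507 units, ¥1,945,160.91):
Code 19.55 is under a tariff-rate quota (threshold 3,603 units). In-quota: 3,603 units at 7.5%; over-quota: 6,904 units at 37.5%.
Pro-rata value split: in-quota = ¥1,945,160.91 × 3,603/10,507 = ¥667,023.39; over-quota = ¥1,945,160.91 − ¥667,023.39 = ¥1,278,137.52.
In-quota duty = ¥667,023.39 × 7.5% = ¥50,026.75. Over-quota duty = ¥1,278,137.52 × 37.5% = ¥479,301.57.
Line duty = ¥50,026.75 + ¥479,301.57 = ¥529,328.32.

¥529,328.32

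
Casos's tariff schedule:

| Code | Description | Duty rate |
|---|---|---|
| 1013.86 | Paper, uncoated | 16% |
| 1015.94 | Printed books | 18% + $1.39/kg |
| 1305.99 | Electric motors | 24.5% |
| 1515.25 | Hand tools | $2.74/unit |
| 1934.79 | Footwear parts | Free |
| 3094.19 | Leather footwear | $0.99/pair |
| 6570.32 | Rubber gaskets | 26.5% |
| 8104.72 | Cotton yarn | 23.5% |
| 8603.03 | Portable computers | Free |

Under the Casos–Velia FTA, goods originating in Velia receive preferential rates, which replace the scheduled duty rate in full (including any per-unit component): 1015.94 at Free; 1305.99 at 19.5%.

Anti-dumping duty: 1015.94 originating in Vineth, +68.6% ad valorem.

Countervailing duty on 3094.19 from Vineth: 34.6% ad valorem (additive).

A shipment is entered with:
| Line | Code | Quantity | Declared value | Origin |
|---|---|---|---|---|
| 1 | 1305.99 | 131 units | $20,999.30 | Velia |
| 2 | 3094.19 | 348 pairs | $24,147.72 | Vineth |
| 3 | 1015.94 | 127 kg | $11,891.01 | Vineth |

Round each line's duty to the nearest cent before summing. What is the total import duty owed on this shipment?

$23,268.63

Line 1 (1305.99, Velia, 131 units, $20,999.30):
Base rate for 1305.99 is 24.5%.
Origin Velia qualifies under the Casos–Velia agreement and 1305.99 is covered: preferential rate 19.5% applies instead.
Duty = $20,999.30 × 19.5% = $4,094.86.
Line 2 (3094.19, Vineth, 348 pairs, $24,147.72):
Base rate for 3094.19 is $0.99/pair.
Additional duty on 3094.19 from Vineth: +34.6% ad valorem. Applied ad valorem rate = 34.6%.
Duty = $24,147.72 × 34.6% + 348 × $0.99 = $8,699.63.
Line 3 (1015.94, Vineth, 127 kg, $11,891.01):
Base rate for 1015.94 is 18% + $1.39/kg.
1015.94 has an FTA preferential rate, but origin Vineth is not Velia; base rate stands.
Additional duty on 1015.94 from Vineth: +68.6%. Applied ad valorem rate: 18% + 68.6% = 86.6%.
Duty = $11,891.01 × 86.6% + 127 × $1.39 = $10,474.14.
Total = $4,094.86 + $8,699.63 + $10,474.14 = $23,268.63.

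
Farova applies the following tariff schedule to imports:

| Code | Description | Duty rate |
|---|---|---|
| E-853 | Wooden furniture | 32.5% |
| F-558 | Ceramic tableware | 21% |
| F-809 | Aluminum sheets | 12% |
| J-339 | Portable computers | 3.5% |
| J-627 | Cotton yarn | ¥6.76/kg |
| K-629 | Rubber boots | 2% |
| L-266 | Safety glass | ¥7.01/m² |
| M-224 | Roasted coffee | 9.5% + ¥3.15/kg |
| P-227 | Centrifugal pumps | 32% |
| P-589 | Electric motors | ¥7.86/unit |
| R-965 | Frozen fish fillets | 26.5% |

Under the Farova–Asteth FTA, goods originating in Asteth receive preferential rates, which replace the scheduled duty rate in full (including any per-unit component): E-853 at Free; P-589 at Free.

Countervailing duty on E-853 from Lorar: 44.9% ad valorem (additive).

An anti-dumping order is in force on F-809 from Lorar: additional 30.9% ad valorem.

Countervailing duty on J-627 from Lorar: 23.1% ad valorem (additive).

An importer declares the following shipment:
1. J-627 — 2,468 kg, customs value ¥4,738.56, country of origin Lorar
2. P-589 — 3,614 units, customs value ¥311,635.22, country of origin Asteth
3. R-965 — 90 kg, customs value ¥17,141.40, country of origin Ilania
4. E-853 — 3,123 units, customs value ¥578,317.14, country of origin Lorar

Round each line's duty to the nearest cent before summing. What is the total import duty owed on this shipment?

Line 1 (J-627, Lorar, 2,468 kg, ¥4,738.56):
Base rate for J-627 is ¥6.76/kg.
Additional duty on J-627 from Lorar: +23.1% ad valorem. Applied ad valorem rate = 23.1%.
Duty = ¥4,738.56 × 23.1% + 2,468 × ¥6.76 = ¥17,778.29.
Line 2 (P-589, Asteth, 3,614 units, ¥311,635.22):
Base rate for P-589 is ¥7.86/unit.
Origin Asteth qualifies under the Farova–Asteth agreement and P-589 is covered: preferential rate Free applies instead.
Duty = ¥311,635.22 × 0% = ¥0.00.
Line 3 (R-965, Ilania, 90 kg, ¥17,141.40):
Base rate for R-965 is 26.5%.
Duty = ¥17,141.40 × 26.5% = ¥4,542.47.
Line 4 (E-853, Lorar, 3,123 units, ¥578,317.14):
Base rate for E-853 is 32.5%.
E-853 has an FTA preferential rate, but origin Lorar is not Asteth; base rate stands.
Additional duty on E-853 from Lorar: +44.9%. Applied ad valorem rate: 32.5% + 44.9% = 77.4%.
Duty = ¥578,317.14 × 77.4% = ¥447,617.47.
Total = ¥17,778.29 + ¥0.00 + ¥4,542.47 + ¥447,617.47 = ¥469,938.23.

¥469,938.23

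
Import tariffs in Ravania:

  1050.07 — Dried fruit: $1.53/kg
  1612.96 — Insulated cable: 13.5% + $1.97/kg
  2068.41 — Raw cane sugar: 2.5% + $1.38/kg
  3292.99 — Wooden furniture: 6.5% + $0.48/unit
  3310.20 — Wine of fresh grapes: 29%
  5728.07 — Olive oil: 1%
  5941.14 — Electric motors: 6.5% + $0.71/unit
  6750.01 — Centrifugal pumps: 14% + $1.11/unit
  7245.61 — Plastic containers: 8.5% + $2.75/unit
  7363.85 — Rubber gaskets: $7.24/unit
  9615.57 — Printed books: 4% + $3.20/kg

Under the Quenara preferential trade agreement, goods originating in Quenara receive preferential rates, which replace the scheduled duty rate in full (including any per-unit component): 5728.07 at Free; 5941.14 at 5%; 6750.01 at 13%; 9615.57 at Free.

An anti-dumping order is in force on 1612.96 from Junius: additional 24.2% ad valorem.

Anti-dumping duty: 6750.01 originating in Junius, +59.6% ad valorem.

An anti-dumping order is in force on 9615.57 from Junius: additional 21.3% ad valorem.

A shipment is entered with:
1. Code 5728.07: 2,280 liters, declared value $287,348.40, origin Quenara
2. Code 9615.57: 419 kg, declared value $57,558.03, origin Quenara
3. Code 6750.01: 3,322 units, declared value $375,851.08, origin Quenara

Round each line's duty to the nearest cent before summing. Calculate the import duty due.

$48,860.64

Line 1 (5728.07, Quenara, 2,280 liters, $287,348.40):
Base rate for 5728.07 is 1%.
Origin Quenara qualifies under the Ravania–Quenara agreement and 5728.07 is covered: preferential rate Free applies instead.
Duty = $287,348.40 × 0% = $0.00.
Line 2 (9615.57, Quenara, 419 kg, $57,558.03):
Base rate for 9615.57 is 4% + $3.20/kg.
Origin Quenara qualifies under the Ravania–Quenara agreement and 9615.57 is covered: preferential rate Free applies instead.
The additional-duty order on 9615.57 targets Junius, not Quenara; it does not apply.
Duty = $57,558.03 × 0% = $0.00.
Line 3 (6750.01, Quenara, 3,322 units, $375,851.08):
Base rate for 6750.01 is 14% + $1.11/unit.
Origin Quenara qualifies under the Ravania–Quenara agreement and 6750.01 is covered: preferential rate 13% applies instead.
The additional-duty order on 6750.01 targets Junius, not Quenara; it does not apply.
Duty = $375,851.08 × 13% = $48,860.64.
Total = $0.00 + $0.00 + $48,860.64 = $48,860.64.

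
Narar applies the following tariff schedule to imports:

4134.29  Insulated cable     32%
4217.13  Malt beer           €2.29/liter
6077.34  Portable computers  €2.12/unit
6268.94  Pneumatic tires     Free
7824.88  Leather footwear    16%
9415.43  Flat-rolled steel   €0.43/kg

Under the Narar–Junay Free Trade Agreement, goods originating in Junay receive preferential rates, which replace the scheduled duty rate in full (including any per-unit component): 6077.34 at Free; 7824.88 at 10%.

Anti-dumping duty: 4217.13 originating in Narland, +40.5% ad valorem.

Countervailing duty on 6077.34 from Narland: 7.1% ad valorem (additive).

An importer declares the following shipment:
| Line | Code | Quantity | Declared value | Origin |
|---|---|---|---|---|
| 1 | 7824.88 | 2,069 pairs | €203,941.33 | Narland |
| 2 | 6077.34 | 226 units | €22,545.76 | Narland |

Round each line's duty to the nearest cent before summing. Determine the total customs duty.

Line 1 (7824.88, Narland, 2,069 pairs, €203,941.33):
Base rate for 7824.88 is 16%.
7824.88 has an FTA preferential rate, but origin Narland is not Junay; base rate stands.
Duty = €203,941.33 × 16% = €32,630.61.
Line 2 (6077.34, Narland, 226 units, €22,545.76):
Base rate for 6077.34 is €2.12/unit.
6077.34 has an FTA preferential rate, but origin Narland is not Junay; base rate stands.
Additional duty on 6077.34 from Narland: +7.1% ad valorem. Applied ad valorem rate = 7.1%.
Duty = €22,545.76 × 7.1% + 226 × €2.12 = €2,079.87.
Total = €32,630.61 + €2,079.87 = €34,710.48.

€34,710.48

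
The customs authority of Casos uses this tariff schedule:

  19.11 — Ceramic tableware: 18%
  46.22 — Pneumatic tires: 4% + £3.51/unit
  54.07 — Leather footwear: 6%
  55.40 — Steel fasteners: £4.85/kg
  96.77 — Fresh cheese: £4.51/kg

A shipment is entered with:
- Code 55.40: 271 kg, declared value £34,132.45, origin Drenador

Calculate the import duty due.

£1,314.35

Line 1 (55.40, Drenador, 271 kg, £34,132.45):
Base rate for 55.40 is £4.85/kg.
Duty = 271 × £4.85 = £1,314.35.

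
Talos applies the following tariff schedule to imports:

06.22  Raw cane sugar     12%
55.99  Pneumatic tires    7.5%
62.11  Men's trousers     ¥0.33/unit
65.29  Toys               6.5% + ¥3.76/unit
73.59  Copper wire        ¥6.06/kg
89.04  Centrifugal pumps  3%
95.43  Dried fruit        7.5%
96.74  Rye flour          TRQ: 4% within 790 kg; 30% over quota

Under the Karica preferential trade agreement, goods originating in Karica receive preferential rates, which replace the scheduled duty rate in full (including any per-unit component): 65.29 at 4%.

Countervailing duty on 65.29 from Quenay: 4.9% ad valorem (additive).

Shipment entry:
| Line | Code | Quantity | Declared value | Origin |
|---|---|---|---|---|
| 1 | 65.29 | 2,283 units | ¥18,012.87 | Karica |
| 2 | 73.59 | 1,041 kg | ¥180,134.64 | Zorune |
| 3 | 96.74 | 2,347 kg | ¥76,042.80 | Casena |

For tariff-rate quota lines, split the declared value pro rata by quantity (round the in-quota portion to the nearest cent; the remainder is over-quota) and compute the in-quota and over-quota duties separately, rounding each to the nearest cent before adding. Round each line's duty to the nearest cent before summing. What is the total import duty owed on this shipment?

¥23,186.85

Line 1 (65.29, Karica, 2,283 units, ¥18,012.87):
Base rate for 65.29 is 6.5% + ¥3.76/unit.
Origin Karica qualifies under the Talos–Karica agreement and 65.29 is covered: preferential rate 4% applies instead.
The additional-duty order on 65.29 targets Quenay, not Karica; it does not apply.
Duty = ¥18,012.87 × 4% = ¥720.51.
Line 2 (73.59, Zorune, 1,041 kg, ¥180,134.64):
Base rate for 73.59 is ¥6.06/kg.
Duty = 1,041 × ¥6.06 = ¥6,308.46.
Line 3 (96.74, Casena, 2,347 kg, ¥76,042.80):
Code 96.74 is under a tariff-rate quota (threshold 790 kg). In-quota: 790 kg at 4%; over-quota: 1,557 kg at 30%.
Pro-rata value split: in-quota = ¥76,042.80 × 790/2,347 = ¥25,596.00; over-quota = ¥76,042.80 − ¥25,596.00 = ¥50,446.80.
In-quota duty = ¥25,596.00 × 4% = ¥1,023.84. Over-quota duty = ¥50,446.80 × 30% = ¥15,134.04.
Line duty = ¥1,023.84 + ¥15,134.04 = ¥16,157.88.
Total = ¥720.51 + ¥6,308.46 + ¥16,157.88 = ¥23,186.85.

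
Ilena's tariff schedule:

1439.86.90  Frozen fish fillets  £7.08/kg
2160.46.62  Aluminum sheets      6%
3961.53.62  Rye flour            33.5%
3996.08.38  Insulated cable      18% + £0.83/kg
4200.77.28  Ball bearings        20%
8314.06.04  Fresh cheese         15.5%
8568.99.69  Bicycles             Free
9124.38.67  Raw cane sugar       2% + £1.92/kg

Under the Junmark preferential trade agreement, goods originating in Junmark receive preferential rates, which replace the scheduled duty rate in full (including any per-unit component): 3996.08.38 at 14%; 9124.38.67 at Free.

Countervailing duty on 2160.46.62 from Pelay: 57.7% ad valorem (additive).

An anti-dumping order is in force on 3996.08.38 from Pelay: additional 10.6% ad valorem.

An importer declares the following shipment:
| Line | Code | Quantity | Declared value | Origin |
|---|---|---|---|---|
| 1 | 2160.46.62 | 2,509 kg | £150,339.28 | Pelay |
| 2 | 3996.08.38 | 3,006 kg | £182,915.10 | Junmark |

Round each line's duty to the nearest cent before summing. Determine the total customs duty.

£121,374.23

Line 1 (2160.46.62, Pelay, 2,509 kg, £150,339.28):
Base rate for 2160.46.62 is 6%.
Additional duty on 2160.46.62 from Pelay: +57.7%. Applied ad valorem rate: 6% + 57.7% = 63.7%.
Duty = £150,339.28 × 63.7% = £95,766.12.
Line 2 (3996.08.38, Junmark, 3,006 kg, £182,915.10):
Base rate for 3996.08.38 is 18% + £0.83/kg.
Origin Junmark qualifies under the Ilena–Junmark agreement and 3996.08.38 is covered: preferential rate 14% applies instead.
The additional-duty order on 3996.08.38 targets Pelay, not Junmark; it does not apply.
Duty = £182,915.10 × 14% = £25,608.11.
Total = £95,766.12 + £25,608.11 = £121,374.23.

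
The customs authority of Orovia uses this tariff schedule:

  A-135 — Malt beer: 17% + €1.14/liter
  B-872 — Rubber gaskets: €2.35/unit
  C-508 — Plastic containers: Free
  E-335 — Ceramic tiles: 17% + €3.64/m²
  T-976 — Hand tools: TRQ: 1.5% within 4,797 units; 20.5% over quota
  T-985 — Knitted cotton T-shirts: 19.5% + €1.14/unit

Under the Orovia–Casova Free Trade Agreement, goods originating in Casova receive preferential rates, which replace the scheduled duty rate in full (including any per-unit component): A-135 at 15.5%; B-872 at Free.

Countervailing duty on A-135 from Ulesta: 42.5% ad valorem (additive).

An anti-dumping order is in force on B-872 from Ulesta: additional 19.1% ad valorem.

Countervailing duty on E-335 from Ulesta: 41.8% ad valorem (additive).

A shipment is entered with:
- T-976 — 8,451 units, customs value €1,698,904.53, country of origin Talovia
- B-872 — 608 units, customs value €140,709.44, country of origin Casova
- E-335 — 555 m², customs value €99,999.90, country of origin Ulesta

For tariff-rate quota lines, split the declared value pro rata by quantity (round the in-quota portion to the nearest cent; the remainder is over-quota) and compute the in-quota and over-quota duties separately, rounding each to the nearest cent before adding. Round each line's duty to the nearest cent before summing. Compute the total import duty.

Line 1 (T-976, Talovia, 8,451 units, €1,698,904.53):
Code T-976 is under a tariff-rate quota (threshold 4,797 units). In-quota: 4,797 units at 1.5%; over-quota: 3,654 units at 20.5%.
Pro-rata value split: in-quota = €1,698,904.53 × 4,797/8,451 = €964,340.91; over-quota = €1,698,904.53 − €964,340.91 = €734,563.62.
In-quota duty = €964,340.91 × 1.5% = €14,465.11. Over-quota duty = €734,563.62 × 20.5% = €150,585.54.
Line duty = €14,465.11 + €150,585.54 = €165,050.65.
Line 2 (B-872, Casova, 608 units, €140,709.44):
Base rate for B-872 is €2.35/unit.
Origin Casova qualifies under the Orovia–Casova agreement and B-872 is covered: preferential rate Free applies instead.
The additional-duty order on B-872 targets Ulesta, not Casova; it does not apply.
Duty = €140,709.44 × 0% = €0.00.
Line 3 (E-335, Ulesta, 555 m², €99,999.90):
Base rate for E-335 is 17% + €3.64/m².
Additional duty on E-335 from Ulesta: +41.8%. Applied ad valorem rate: 17% + 41.8% = 58.8%.
Duty = €99,999.90 × 58.8% + 555 × €3.64 = €60,820.14.
Total = €165,050.65 + €0.00 + €60,820.14 = €225,870.79.

€225,870.79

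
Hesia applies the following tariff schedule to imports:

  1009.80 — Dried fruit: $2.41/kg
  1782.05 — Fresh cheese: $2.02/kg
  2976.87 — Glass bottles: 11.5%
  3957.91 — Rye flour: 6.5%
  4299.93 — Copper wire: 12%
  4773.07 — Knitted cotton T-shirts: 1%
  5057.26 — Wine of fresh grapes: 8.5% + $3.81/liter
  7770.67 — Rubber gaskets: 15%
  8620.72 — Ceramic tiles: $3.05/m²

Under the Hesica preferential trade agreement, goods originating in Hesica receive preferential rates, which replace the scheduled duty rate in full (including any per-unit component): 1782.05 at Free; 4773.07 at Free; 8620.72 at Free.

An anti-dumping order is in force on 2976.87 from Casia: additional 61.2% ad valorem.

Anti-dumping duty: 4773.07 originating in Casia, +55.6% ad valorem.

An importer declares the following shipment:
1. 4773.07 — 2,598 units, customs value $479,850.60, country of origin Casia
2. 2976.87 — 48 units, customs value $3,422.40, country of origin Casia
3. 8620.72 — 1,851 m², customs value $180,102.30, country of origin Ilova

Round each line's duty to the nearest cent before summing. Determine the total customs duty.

Line 1 (4773.07, Casia, 2,598 units, $479,850.60):
Base rate for 4773.07 is 1%.
4773.07 has an FTA preferential rate, but origin Casia is not Hesica; base rate stands.
Additional duty on 4773.07 from Casia: +55.6%. Applied ad valorem rate: 1% + 55.6% = 56.6%.
Duty = $479,850.60 × 56.6% = $271,595.44.
Line 2 (2976.87, Casia, 48 units, $3,422.40):
Base rate for 2976.87 is 11.5%.
Additional duty on 2976.87 from Casia: +61.2%. Applied ad valorem rate: 11.5% + 61.2% = 72.7%.
Duty = $3,422.40 × 72.7% = $2,488.08.
Line 3 (8620.72, Ilova, 1,851 m², $180,102.30):
Base rate for 8620.72 is $3.05/m².
8620.72 has an FTA preferential rate, but origin Ilova is not Hesica; base rate stands.
Duty = 1,851 × $3.05 = $5,645.55.
Total = $271,595.44 + $2,488.08 + $5,645.55 = $279,729.07.

$279,729.07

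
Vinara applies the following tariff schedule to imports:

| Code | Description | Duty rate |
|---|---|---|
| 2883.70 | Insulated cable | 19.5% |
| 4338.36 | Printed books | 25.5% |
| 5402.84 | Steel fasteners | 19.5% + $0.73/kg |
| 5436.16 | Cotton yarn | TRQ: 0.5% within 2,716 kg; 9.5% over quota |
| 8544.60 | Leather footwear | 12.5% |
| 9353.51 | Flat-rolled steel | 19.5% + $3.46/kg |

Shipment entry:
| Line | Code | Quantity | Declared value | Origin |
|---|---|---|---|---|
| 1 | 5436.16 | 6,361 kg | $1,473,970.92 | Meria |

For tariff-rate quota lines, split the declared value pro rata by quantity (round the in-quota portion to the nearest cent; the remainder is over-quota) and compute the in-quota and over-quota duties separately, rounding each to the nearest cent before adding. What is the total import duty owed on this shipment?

$83,385.60

Line 1 (5436.16, Meria, 6,361 kg, $1,473,970.92):
Code 5436.16 is under a tariff-rate quota (threshold 2,716 kg). In-quota: 2,716 kg at 0.5%; over-quota: 3,645 kg at 9.5%.
Pro-rata value split: in-quota = $1,473,970.92 × 2,716/6,361 = $629,351.52; over-quota = $1,473,970.92 − $629,351.52 = $844,619.40.
In-quota duty = $629,351.52 × 0.5% = $3,146.76. Over-quota duty = $844,619.40 × 9.5% = $80,238.84.
Line duty = $3,146.76 + $80,238.84 = $83,385.60.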